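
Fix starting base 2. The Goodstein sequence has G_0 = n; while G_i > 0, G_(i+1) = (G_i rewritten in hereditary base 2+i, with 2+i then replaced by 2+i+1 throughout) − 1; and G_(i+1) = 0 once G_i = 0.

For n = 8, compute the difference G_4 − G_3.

87085

(0) 8|_2 = 2^(2 + 1) ↦ 3^(3 + 1)|_3 = 81 ⇒ 80
(1) 80|_3 = 2·3^3 + 2·3^2 + 2·3 + 2 ↦ 2·4^4 + 2·4^2 + 2·4 + 2|_4 = 554 ⇒ 553
(2) 553|_4 = 2·4^4 + 2·4^2 + 2·4 + 1 ↦ 2·5^5 + 2·5^2 + 2·5 + 1|_5 = 6311 ⇒ 6310
(3) 6310|_5 = 2·5^5 + 2·5^2 + 2·5 ↦ 2·6^6 + 2·6^2 + 2·6|_6 = 93396 ⇒ 93395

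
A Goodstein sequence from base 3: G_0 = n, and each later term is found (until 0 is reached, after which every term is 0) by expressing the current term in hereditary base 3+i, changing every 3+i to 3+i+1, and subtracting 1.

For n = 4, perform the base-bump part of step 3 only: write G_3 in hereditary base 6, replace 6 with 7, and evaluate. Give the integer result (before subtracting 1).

base 3: 4 = 3 + 1; at 4: 4 + 1 = 5; next = 4
base 4: 4 = 4; at 5: 5 = 5; next = 4
base 5: 4 = 4; at 6: 4 = 4; next = 3
base 6: 3 = 3; at 7: 3 = 3; next = 2

3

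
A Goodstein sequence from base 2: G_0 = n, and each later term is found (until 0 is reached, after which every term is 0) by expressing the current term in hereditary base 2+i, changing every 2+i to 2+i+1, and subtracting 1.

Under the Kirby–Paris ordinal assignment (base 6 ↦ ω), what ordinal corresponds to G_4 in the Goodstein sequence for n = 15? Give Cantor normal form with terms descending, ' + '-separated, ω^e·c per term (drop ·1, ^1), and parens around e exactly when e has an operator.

(0) 15|_2 = 2^(2 + 1) + 2^2 + 2 + 1 ↦ 3^(3 + 1) + 3^3 + 3 + 1|_3 = 112 ⇒ 111
(1) 111|_3 = 3^(3 + 1) + 3^3 + 3 ↦ 4^(4 + 1) + 4^4 + 4|_4 = 1284 ⇒ 1283
(2) 1283|_4 = 4^(4 + 1) + 4^4 + 3 ↦ 5^(5 + 1) + 5^5 + 3|_5 = 18753 ⇒ 18752
(3) 18752|_5 = 5^(5 + 1) + 5^5 + 2 ↦ 6^(6 + 1) + 6^6 + 2|_6 = 326594 ⇒ 326593
(4) 326593|_6 = 6^(6 + 1) + 6^6 + 1 ↦ 7^(7 + 1) + 7^7 + 1|_7 = 6588345 ⇒ 6588344

ω^(ω + 1) + ω^ω + 1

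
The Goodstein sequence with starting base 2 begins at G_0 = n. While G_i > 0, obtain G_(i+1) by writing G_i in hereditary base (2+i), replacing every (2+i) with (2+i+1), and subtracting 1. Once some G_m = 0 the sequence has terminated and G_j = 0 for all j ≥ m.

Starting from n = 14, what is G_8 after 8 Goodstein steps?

G_0 = 14. HB_2(14) = 2^(2 + 1) + 2^2 + 2. Bump = 111. G_1 = 110.
G_1 = 110. HB_3(110) = 3^(3 + 1) + 3^3 + 2. Bump = 1282. G_2 = 1281.
G_2 = 1281. HB_4(1281) = 4^(4 + 1) + 4^4 + 1. Bump = 18751. G_3 = 18750.
G_3 = 18750. HB_5(18750) = 5^(5 + 1) + 5^5. Bump = 326592. G_4 = 326591.
G_4 = 326591. HB_6(326591) = 6^(6 + 1) + 5·6^5 + 5·6^4 + 5·6^3 + 5·6^2 + 5·6 + 5. Bump = 5862841. G_5 = 5862840.
G_5 = 5862840. HB_7(5862840) = 7^(7 + 1) + 5·7^5 + 5·7^4 + 5·7^3 + 5·7^2 + 5·7 + 4. Bump = 134404972. G_6 = 134404971.
G_6 = 134404971. HB_8(134404971) = 8^(8 + 1) + 5·8^5 + 5·8^4 + 5·8^3 + 5·8^2 + 5·8 + 3. Bump = 3487116549. G_7 = 3487116548.
G_7 = 3487116548. HB_9(3487116548) = 9^(9 + 1) + 5·9^5 + 5·9^4 + 5·9^3 + 5·9^2 + 5·9 + 2. Bump = 100000555552. G_8 = 100000555551.

100000555551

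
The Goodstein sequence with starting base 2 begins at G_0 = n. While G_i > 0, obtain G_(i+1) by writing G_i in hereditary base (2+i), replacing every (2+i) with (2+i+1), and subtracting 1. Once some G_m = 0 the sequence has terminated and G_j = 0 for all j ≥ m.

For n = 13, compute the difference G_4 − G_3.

step 0: 13 = 2^(2 + 1) + 2^2 + 1; sub 3 for 2: 3^(3 + 1) + 3^3 + 1; = 109; G_1 = 109−1 = 108
step 1: 108 = 3^(3 + 1) + 3^3; sub 4 for 3: 4^(4 + 1) + 4^4; = 1280; G_2 = 1280−1 = 1279
step 2: 1279 = 4^(4 + 1) + 3·4^3 + 3·4^2 + 3·4 + 3; sub 5 for 4: 5^(5 + 1) + 3·5^3 + 3·5^2 + 3·5 + 3; = 16093; G_3 = 16093−1 = 16092
step 3: 16092 = 5^(5 + 1) + 3·5^3 + 3·5^2 + 3·5 + 2; sub 6 for 5: 6^(6 + 1) + 3·6^3 + 3·6^2 + 3·6 + 2; = 280712; G_4 = 280712−1 = 280711

264619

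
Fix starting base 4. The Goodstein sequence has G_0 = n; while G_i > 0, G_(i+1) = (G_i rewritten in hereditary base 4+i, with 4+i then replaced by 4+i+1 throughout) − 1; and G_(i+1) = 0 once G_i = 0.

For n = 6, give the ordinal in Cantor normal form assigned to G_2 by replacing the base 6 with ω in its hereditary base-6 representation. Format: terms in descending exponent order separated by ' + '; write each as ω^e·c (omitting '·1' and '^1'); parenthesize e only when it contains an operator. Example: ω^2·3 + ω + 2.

i=0: 6 = 4 + 2 (b=4); 4→5: 5 + 2 = 7; 7−1 = 6
i=1: 6 = 5 + 1 (b=5); 5→6: 6 + 1 = 7; 7−1 = 6
i=2: 6 = 6 (b=6); 6→7: 7 = 7; 7−1 = 6

ω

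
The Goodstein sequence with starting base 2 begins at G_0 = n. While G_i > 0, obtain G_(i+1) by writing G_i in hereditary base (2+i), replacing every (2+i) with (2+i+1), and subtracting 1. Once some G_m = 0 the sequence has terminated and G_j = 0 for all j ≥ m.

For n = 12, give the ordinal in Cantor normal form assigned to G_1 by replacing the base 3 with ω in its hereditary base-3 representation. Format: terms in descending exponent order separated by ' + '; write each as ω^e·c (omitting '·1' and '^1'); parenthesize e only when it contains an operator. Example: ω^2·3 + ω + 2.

(0) 12|_2 = 2^(2 + 1) + 2^2 ↦ 3^(3 + 1) + 3^3|_3 = 108 ⇒ 107
(1) 107|_3 = 3^(3 + 1) + 2·3^2 + 2·3 + 2 ↦ 4^(4 + 1) + 2·4^2 + 2·4 + 2|_4 = 1066 ⇒ 1065

ω^(ω + 1) + ω^2·2 + ω·2 + 2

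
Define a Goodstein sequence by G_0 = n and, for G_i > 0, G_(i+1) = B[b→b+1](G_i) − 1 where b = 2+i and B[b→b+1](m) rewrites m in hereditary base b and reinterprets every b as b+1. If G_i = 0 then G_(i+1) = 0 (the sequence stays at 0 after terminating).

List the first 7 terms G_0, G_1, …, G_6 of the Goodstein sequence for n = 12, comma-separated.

step 0: 12 = 2^(2 + 1) + 2^2; sub 3 for 2: 3^(3 + 1) + 3^3; = 108; G_1 = 108−1 = 107
step 1: 107 = 3^(3 + 1) + 2·3^2 + 2·3 + 2; sub 4 for 3: 4^(4 + 1) + 2·4^2 + 2·4 + 2; = 1066; G_2 = 1066−1 = 1065
step 2: 1065 = 4^(4 + 1) + 2·4^2 + 2·4 + 1; sub 5 for 4: 5^(5 + 1) + 2·5^2 + 2·5 + 1; = 15686; G_3 = 15686−1 = 15685
step 3: 15685 = 5^(5 + 1) + 2·5^2 + 2·5; sub 6 for 5: 6^(6 + 1) + 2·6^2 + 2·6; = 280020; G_4 = 280020−1 = 280019
step 4: 280019 = 6^(6 + 1) + 2·6^2 + 6 + 5; sub 7 for 6: 7^(7 + 1) + 2·7^2 + 7 + 5; = 5764911; G_5 = 5764911−1 = 5764910
step 5: 5764910 = 7^(7 + 1) + 2·7^2 + 7 + 4; sub 8 for 7: 8^(8 + 1) + 2·8^2 + 8 + 4; = 134217868; G_6 = 134217868−1 = 134217867

12, 107, 1065, 15685, 280019, 5764910, 134217867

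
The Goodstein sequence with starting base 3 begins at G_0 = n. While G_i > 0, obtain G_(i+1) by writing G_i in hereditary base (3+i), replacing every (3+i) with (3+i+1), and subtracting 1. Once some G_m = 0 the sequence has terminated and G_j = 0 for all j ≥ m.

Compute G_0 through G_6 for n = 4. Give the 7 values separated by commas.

(0) 4|_3 = 3 + 1 ↦ 4 + 1|_4 = 5 ⇒ 4
(1) 4|_4 = 4 ↦ 5|_5 = 5 ⇒ 4
(2) 4|_5 = 4 ↦ 4|_6 = 4 ⇒ 3
(3) 3|_6 = 3 ↦ 3|_7 = 3 ⇒ 2
(4) 2|_7 = 2 ↦ 2|_8 = 2 ⇒ 1
(5) 1|_8 = 1 ↦ 1|_9 = 1 ⇒ 0

4, 4, 4, 3, 2, 1, 0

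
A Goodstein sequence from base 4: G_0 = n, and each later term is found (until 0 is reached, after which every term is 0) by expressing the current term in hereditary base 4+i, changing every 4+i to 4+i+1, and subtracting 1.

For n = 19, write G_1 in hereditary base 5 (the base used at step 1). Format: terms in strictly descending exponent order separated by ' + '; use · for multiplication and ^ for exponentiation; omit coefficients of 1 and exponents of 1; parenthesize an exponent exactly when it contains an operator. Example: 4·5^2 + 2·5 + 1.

i=0: 19 = 4^2 + 3 (b=4); 4→5: 5^2 + 3 = 28; 28−1 = 27
i=1: 27 = 5^2 + 2 (b=5); 5→6: 6^2 + 2 = 38; 38−1 = 37

5^2 + 2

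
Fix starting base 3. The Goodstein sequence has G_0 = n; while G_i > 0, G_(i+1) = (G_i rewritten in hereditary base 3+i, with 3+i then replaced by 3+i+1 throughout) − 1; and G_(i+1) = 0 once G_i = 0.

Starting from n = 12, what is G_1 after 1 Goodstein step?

19

base 3: 12 = 3^2 + 3; at 4: 4^2 + 4 = 20; next = 19
base 4: 19 = 4^2 + 3; at 5: 5^2 + 3 = 28; next = 27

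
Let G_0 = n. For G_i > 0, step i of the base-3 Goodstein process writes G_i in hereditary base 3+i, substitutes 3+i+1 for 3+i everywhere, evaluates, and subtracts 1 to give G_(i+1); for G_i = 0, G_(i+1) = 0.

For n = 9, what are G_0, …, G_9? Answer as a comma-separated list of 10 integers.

G_0 = 9. HB_3(9) = 3^2. Bump = 16. G_1 = 15.
G_1 = 15. HB_4(15) = 3·4 + 3. Bump = 18. G_2 = 17.
G_2 = 17. HB_5(17) = 3·5 + 2. Bump = 20. G_3 = 19.
G_3 = 19. HB_6(19) = 3·6 + 1. Bump = 22. G_4 = 21.
G_4 = 21. HB_7(21) = 3·7. Bump = 24. G_5 = 23.
G_5 = 23. HB_8(23) = 2·8 + 7. Bump = 25. G_6 = 24.
G_6 = 24. HB_9(24) = 2·9 + 6. Bump = 26. G_7 = 25.
G_7 = 25. HB_10(25) = 2·10 + 5. Bump = 27. G_8 = 26.
G_8 = 26. HB_11(26) = 2·11 + 4. Bump = 28. G_9 = 27.

9, 15, 17, 19, 21, 23, 24, 25, 26, 27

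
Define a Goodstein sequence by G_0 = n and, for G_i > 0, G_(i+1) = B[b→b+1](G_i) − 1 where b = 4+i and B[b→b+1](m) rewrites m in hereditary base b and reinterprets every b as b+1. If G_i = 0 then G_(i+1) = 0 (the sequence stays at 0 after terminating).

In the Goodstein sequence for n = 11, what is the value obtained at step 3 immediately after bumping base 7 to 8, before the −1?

16

(0) 11|_4 = 2·4 + 3 ↦ 2·5 + 3|_5 = 13 ⇒ 12
(1) 12|_5 = 2·5 + 2 ↦ 2·6 + 2|_6 = 14 ⇒ 13
(2) 13|_6 = 2·6 + 1 ↦ 2·7 + 1|_7 = 15 ⇒ 14
(3) 14|_7 = 2·7 ↦ 2·8|_8 = 16 ⇒ 15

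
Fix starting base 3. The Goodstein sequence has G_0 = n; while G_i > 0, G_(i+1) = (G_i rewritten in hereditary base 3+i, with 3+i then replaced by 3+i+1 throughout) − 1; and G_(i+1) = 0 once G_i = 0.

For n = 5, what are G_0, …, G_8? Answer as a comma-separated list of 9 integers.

G_0=5  [base 3] 3 + 2  →[3↦4]→  4 + 2 = 6  −1 ⇒ G_1=5
G_1=5  [base 4] 4 + 1  →[4↦5]→  5 + 1 = 6  −1 ⇒ G_2=5
G_2=5  [base 5] 5  →[5↦6]→  6 = 6  −1 ⇒ G_3=5
G_3=5  [base 6] 5  →[6↦7]→  5 = 5  −1 ⇒ G_4=4
G_4=4  [base 7] 4  →[7↦8]→  4 = 4  −1 ⇒ G_5=3
G_5=3  [base 8] 3  →[8↦9]→  3 = 3  −1 ⇒ G_6=2
G_6=2  [base 9] 2  →[9↦10]→  2 = 2  −1 ⇒ G_7=1
G_7=1  [base 10] 1  →[10↦11]→  1 = 1  −1 ⇒ G_8=0

5, 5, 5, 5, 4, 3, 2, 1, 0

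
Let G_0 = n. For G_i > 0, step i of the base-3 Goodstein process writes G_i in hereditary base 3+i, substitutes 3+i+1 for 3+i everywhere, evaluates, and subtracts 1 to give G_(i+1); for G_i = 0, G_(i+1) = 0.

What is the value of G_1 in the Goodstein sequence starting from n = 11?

step 0: 11 = 3^2 + 2; sub 4 for 3: 4^2 + 2; = 18; G_1 = 18−1 = 17
step 1: 17 = 4^2 + 1; sub 5 for 4: 5^2 + 1; = 26; G_2 = 26−1 = 25

17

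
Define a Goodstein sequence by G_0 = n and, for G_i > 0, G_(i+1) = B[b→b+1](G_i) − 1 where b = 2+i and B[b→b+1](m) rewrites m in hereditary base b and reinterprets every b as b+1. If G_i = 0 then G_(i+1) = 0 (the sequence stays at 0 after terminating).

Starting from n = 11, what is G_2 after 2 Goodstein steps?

1027

11 —HB2→ 2^(2 + 1) + 2 + 1 —bump→ 3^(3 + 1) + 3 + 1 = 85 —(−1)→ 84
84 —HB3→ 3^(3 + 1) + 3 —bump→ 4^(4 + 1) + 4 = 1028 —(−1)→ 1027
1027 —HB4→ 4^(4 + 1) + 3 —bump→ 5^(5 + 1) + 3 = 15628 —(−1)→ 15627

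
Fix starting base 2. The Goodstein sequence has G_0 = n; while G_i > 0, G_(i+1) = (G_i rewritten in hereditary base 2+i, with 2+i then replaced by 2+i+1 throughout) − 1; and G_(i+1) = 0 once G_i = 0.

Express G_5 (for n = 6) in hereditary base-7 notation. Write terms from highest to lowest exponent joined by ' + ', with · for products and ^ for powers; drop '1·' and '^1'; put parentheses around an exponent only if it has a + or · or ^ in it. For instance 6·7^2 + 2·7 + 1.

5·7^5 + 5·7^4 + 5·7^3 + 5·7^2 + 5·7 + 4

G_0=6  [base 2] 2^2 + 2  →[2↦3]→  3^3 + 3 = 30  −1 ⇒ G_1=29
G_1=29  [base 3] 3^3 + 2  →[3↦4]→  4^4 + 2 = 258  −1 ⇒ G_2=257
G_2=257  [base 4] 4^4 + 1  →[4↦5]→  5^5 + 1 = 3126  −1 ⇒ G_3=3125
G_3=3125  [base 5] 5^5  →[5↦6]→  6^6 = 46656  −1 ⇒ G_4=46655
G_4=46655  [base 6] 5·6^5 + 5·6^4 + 5·6^3 + 5·6^2 + 5·6 + 5  →[6↦7]→  5·7^5 + 5·7^4 + 5·7^3 + 5·7^2 + 5·7 + 5 = 98040  −1 ⇒ G_5=98039
G_5=98039  [base 7] 5·7^5 + 5·7^4 + 5·7^3 + 5·7^2 + 5·7 + 4  →[7↦8]→  5·8^5 + 5·8^4 + 5·8^3 + 5·8^2 + 5·8 + 4 = 187244  −1 ⇒ G_6=187243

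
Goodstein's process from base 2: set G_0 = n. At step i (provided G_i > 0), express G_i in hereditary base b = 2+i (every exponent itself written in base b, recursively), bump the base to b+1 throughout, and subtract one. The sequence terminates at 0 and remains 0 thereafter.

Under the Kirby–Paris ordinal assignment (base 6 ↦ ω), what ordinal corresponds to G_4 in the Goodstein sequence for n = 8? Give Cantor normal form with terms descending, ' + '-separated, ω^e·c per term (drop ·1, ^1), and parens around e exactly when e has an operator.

i=0: 8 = 2^(2 + 1) (b=2); 2→3: 3^(3 + 1) = 81; 81−1 = 80
i=1: 80 = 2·3^3 + 2·3^2 + 2·3 + 2 (b=3); 3→4: 2·4^4 + 2·4^2 + 2·4 + 2 = 554; 554−1 = 553
i=2: 553 = 2·4^4 + 2·4^2 + 2·4 + 1 (b=4); 4→5: 2·5^5 + 2·5^2 + 2·5 + 1 = 6311; 6311−1 = 6310
i=3: 6310 = 2·5^5 + 2·5^2 + 2·5 (b=5); 5→6: 2·6^6 + 2·6^2 + 2·6 = 93396; 93396−1 = 93395
i=4: 93395 = 2·6^6 + 2·6^2 + 6 + 5 (b=6); 6→7: 2·7^7 + 2·7^2 + 7 + 5 = 1647196; 1647196−1 = 1647195

ω^ω·2 + ω^2·2 + ω + 5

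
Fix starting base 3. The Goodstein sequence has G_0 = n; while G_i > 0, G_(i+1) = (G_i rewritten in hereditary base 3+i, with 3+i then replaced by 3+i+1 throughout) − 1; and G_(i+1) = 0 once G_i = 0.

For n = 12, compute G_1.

19

12 —HB3→ 3^2 + 3 —bump→ 4^2 + 4 = 20 —(−1)→ 19
19 —HB4→ 4^2 + 3 —bump→ 5^2 + 3 = 28 —(−1)→ 27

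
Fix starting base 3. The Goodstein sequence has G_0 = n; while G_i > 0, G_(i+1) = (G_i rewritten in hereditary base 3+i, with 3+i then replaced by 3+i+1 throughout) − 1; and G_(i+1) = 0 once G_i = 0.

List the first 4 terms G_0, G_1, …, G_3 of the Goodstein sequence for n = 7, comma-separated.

7, 8, 9, 9

[0] 7 ≡ 2·3 + 1 (base 3). Lift 4: 9. −1: 8.
[1] 8 ≡ 2·4 (base 4). Lift 5: 10. −1: 9.
[2] 9 ≡ 5 + 4 (base 5). Lift 6: 10. −1: 9.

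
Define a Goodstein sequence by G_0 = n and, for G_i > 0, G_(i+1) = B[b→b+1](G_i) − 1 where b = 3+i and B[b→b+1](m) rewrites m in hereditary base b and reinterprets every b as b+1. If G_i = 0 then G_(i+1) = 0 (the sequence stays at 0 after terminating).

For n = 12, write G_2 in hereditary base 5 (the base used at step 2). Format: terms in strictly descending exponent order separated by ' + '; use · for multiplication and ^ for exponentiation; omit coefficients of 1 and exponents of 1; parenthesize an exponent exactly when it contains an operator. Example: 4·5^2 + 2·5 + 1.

5^2 + 2

step 0: 12 = 3^2 + 3; sub 4 for 3: 4^2 + 4; = 20; G_1 = 20−1 = 19
step 1: 19 = 4^2 + 3; sub 5 for 4: 5^2 + 3; = 28; G_2 = 28−1 = 27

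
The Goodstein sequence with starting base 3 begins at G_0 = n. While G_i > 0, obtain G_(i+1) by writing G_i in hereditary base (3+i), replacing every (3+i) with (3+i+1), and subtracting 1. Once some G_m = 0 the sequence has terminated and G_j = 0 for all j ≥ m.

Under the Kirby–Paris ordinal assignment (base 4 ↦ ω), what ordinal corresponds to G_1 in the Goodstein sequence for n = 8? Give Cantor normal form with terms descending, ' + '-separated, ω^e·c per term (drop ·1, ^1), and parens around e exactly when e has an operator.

step 0: 8 = 2·3 + 2; sub 4 for 3: 2·4 + 2; = 10; G_1 = 10−1 = 9
step 1: 9 = 2·4 + 1; sub 5 for 4: 2·5 + 1; = 11; G_2 = 11−1 = 10

ω·2 + 1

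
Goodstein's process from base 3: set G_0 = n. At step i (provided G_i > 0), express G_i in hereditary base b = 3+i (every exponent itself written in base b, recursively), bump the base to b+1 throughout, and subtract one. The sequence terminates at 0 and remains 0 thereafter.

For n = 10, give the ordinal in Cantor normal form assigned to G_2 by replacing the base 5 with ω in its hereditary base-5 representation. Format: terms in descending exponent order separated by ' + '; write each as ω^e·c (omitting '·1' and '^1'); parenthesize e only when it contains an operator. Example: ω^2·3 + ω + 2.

G_0 = 10. HB_3(10) = 3^2 + 1. Bump = 17. G_1 = 16.
G_1 = 16. HB_4(16) = 4^2. Bump = 25. G_2 = 24.
G_2 = 24. HB_5(24) = 4·5 + 4. Bump = 28. G_3 = 27.

ω·4 + 4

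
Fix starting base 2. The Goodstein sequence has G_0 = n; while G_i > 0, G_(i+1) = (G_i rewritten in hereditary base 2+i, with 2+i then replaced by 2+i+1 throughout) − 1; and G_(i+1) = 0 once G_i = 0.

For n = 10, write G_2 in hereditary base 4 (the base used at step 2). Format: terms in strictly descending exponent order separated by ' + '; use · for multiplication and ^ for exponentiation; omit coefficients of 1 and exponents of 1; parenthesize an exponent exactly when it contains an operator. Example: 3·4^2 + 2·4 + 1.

step 0: 10 = 2^(2 + 1) + 2; sub 3 for 2: 3^(3 + 1) + 3; = 84; G_1 = 84−1 = 83
step 1: 83 = 3^(3 + 1) + 2; sub 4 for 3: 4^(4 + 1) + 2; = 1026; G_2 = 1026−1 = 1025
step 2: 1025 = 4^(4 + 1) + 1; sub 5 for 4: 5^(5 + 1) + 1; = 15626; G_3 = 15626−1 = 15625

4^(4 + 1) + 1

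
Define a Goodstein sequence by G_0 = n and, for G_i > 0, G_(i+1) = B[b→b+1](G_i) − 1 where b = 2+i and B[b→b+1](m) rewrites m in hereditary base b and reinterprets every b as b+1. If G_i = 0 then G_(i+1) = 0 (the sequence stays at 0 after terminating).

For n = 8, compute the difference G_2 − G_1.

G_0=8  [base 2] 2^(2 + 1)  →[2↦3]→  3^(3 + 1) = 81  −1 ⇒ G_1=80
G_1=80  [base 3] 2·3^3 + 2·3^2 + 2·3 + 2  →[3↦4]→  2·4^4 + 2·4^2 + 2·4 + 2 = 554  −1 ⇒ G_2=553

473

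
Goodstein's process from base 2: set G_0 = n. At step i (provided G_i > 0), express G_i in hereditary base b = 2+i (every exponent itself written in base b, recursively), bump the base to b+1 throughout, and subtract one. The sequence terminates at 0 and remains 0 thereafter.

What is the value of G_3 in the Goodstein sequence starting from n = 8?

i=0: 8 = 2^(2 + 1) (b=2); 2→3: 3^(3 + 1) = 81; 81−1 = 80
i=1: 80 = 2·3^3 + 2·3^2 + 2·3 + 2 (b=3); 3→4: 2·4^4 + 2·4^2 + 2·4 + 2 = 554; 554−1 = 553
i=2: 553 = 2·4^4 + 2·4^2 + 2·4 + 1 (b=4); 4→5: 2·5^5 + 2·5^2 + 2·5 + 1 = 6311; 6311−1 = 6310
i=3: 6310 = 2·5^5 + 2·5^2 + 2·5 (b=5); 5→6: 2·6^6 + 2·6^2 + 2·6 = 93396; 93396−1 = 93395

6310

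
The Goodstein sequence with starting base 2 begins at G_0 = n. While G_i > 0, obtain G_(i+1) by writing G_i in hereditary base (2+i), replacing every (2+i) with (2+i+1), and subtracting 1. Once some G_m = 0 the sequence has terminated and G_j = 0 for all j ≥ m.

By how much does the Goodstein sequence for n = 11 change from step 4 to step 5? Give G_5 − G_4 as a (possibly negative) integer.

G_0 = 11. HB_2(11) = 2^(2 + 1) + 2 + 1. Bump = 85. G_1 = 84.
G_1 = 84. HB_3(84) = 3^(3 + 1) + 3. Bump = 1028. G_2 = 1027.
G_2 = 1027. HB_4(1027) = 4^(4 + 1) + 3. Bump = 15628. G_3 = 15627.
G_3 = 15627. HB_5(15627) = 5^(5 + 1) + 2. Bump = 279938. G_4 = 279937.
G_4 = 279937. HB_6(279937) = 6^(6 + 1) + 1. Bump = 5764802. G_5 = 5764801.

5484864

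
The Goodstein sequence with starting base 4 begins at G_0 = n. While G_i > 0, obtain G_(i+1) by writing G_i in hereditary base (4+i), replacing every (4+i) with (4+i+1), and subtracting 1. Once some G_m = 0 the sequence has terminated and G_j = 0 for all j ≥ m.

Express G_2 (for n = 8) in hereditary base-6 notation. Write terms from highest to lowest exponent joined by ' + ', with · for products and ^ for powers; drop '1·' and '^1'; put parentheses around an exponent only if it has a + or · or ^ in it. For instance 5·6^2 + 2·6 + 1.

6 + 3

(0) 8|_4 = 2·4 ↦ 2·5|_5 = 10 ⇒ 9
(1) 9|_5 = 5 + 4 ↦ 6 + 4|_6 = 10 ⇒ 9
(2) 9|_6 = 6 + 3 ↦ 7 + 3|_7 = 10 ⇒ 9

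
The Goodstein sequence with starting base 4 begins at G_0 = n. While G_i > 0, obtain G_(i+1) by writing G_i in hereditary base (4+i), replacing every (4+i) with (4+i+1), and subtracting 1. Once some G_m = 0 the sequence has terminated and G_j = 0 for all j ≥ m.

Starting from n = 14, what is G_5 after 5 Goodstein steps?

22

step 0: 14 = 3·4 + 2; sub 5 for 4: 3·5 + 2; = 17; G_1 = 17−1 = 16
step 1: 16 = 3·5 + 1; sub 6 for 5: 3·6 + 1; = 19; G_2 = 19−1 = 18
step 2: 18 = 3·6; sub 7 for 6: 3·7; = 21; G_3 = 21−1 = 20
step 3: 20 = 2·7 + 6; sub 8 for 7: 2·8 + 6; = 22; G_4 = 22−1 = 21
step 4: 21 = 2·8 + 5; sub 9 for 8: 2·9 + 5; = 23; G_5 = 23−1 = 22
step 5: 22 = 2·9 + 4; sub 10 for 9: 2·10 + 4; = 24; G_6 = 24−1 = 23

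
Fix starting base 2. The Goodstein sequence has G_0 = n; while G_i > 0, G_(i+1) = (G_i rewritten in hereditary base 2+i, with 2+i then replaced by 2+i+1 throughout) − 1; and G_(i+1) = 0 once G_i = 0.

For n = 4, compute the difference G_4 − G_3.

23

G_0=4  [base 2] 2^2  →[2↦3]→  3^3 = 27  −1 ⇒ G_1=26
G_1=26  [base 3] 2·3^2 + 2·3 + 2  →[3↦4]→  2·4^2 + 2·4 + 2 = 42  −1 ⇒ G_2=41
G_2=41  [base 4] 2·4^2 + 2·4 + 1  →[4↦5]→  2·5^2 + 2·5 + 1 = 61  −1 ⇒ G_3=60
G_3=60  [base 5] 2·5^2 + 2·5  →[5↦6]→  2·6^2 + 2·6 = 84  −1 ⇒ G_4=83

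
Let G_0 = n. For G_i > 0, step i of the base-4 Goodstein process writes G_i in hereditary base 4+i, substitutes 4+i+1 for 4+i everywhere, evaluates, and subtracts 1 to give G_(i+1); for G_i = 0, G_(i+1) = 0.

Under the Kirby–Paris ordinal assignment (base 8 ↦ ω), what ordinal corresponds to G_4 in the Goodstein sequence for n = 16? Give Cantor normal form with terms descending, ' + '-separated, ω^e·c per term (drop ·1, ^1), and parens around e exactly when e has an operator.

ω·4 + 1

16 —HB4→ 4^2 —bump→ 5^2 = 25 —(−1)→ 24
24 —HB5→ 4·5 + 4 —bump→ 4·6 + 4 = 28 —(−1)→ 27
27 —HB6→ 4·6 + 3 —bump→ 4·7 + 3 = 31 —(−1)→ 30
30 —HB7→ 4·7 + 2 —bump→ 4·8 + 2 = 34 —(−1)→ 33
33 —HB8→ 4·8 + 1 —bump→ 4·9 + 1 = 37 —(−1)→ 36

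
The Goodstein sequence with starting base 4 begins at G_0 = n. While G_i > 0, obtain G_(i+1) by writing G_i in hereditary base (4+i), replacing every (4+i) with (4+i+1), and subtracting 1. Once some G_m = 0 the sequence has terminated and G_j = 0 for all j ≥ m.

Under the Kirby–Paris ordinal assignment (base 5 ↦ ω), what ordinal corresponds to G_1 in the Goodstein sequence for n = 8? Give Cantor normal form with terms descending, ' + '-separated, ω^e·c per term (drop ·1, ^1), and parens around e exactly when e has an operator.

ω + 4

base 4: 8 = 2·4; at 5: 2·5 = 10; next = 9
base 5: 9 = 5 + 4; at 6: 6 + 4 = 10; next = 9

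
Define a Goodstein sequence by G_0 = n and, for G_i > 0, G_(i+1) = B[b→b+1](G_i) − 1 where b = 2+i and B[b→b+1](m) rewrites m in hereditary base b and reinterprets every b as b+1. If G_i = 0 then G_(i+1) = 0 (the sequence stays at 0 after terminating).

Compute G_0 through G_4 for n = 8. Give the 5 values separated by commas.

8, 80, 553, 6310, 93395

step 0: 8 = 2^(2 + 1); sub 3 for 2: 3^(3 + 1); = 81; G_1 = 81−1 = 80
step 1: 80 = 2·3^3 + 2·3^2 + 2·3 + 2; sub 4 for 3: 2·4^4 + 2·4^2 + 2·4 + 2; = 554; G_2 = 554−1 = 553
step 2: 553 = 2·4^4 + 2·4^2 + 2·4 + 1; sub 5 for 4: 2·5^5 + 2·5^2 + 2·5 + 1; = 6311; G_3 = 6311−1 = 6310
step 3: 6310 = 2·5^5 + 2·5^2 + 2·5; sub 6 for 5: 2·6^6 + 2·6^2 + 2·6; = 93396; G_4 = 93396−1 = 93395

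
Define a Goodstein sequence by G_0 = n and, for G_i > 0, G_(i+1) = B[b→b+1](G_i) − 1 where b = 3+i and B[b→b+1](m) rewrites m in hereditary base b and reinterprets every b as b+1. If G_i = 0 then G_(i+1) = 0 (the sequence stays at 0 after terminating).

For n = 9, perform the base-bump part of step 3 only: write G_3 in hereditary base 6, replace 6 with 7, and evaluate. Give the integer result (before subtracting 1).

9 —HB3→ 3^2 —bump→ 4^2 = 16 —(−1)→ 15
15 —HB4→ 3·4 + 3 —bump→ 3·5 + 3 = 18 —(−1)→ 17
17 —HB5→ 3·5 + 2 —bump→ 3·6 + 2 = 20 —(−1)→ 19
19 —HB6→ 3·6 + 1 —bump→ 3·7 + 1 = 22 —(−1)→ 21

22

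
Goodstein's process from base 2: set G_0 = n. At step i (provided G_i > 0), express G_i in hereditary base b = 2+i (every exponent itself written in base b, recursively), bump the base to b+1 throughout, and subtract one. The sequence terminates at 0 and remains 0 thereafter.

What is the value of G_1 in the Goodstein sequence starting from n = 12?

step 0: 12 = 2^(2 + 1) + 2^2; sub 3 for 2: 3^(3 + 1) + 3^3; = 108; G_1 = 108−1 = 107
step 1: 107 = 3^(3 + 1) + 2·3^2 + 2·3 + 2; sub 4 for 3: 4^(4 + 1) + 2·4^2 + 2·4 + 2; = 1066; G_2 = 1066−1 = 1065

107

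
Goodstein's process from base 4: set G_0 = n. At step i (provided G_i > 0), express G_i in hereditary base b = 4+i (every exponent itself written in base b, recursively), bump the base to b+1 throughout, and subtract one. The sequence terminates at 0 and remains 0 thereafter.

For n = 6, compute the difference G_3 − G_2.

0

G_0=6  [base 4] 4 + 2  →[4↦5]→  5 + 2 = 7  −1 ⇒ G_1=6
G_1=6  [base 5] 5 + 1  →[5↦6]→  6 + 1 = 7  −1 ⇒ G_2=6
G_2=6  [base 6] 6  →[6↦7]→  7 = 7  −1 ⇒ G_3=6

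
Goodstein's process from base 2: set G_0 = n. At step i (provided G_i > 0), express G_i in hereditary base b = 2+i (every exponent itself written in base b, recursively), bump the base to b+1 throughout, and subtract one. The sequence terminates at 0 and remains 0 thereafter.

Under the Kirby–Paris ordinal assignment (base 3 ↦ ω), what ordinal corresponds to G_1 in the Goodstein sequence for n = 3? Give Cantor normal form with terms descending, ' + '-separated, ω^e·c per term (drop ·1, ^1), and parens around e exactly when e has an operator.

ω

[0] 3 ≡ 2 + 1 (base 2). Lift 3: 4. −1: 3.
[1] 3 ≡ 3 (base 3). Lift 4: 4. −1: 3.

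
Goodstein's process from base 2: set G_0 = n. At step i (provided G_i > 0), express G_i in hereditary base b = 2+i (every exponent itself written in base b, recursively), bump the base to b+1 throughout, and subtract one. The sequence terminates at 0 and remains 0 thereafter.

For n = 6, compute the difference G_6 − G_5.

89204

G_0=6  [base 2] 2^2 + 2  →[2↦3]→  3^3 + 3 = 30  −1 ⇒ G_1=29
G_1=29  [base 3] 3^3 + 2  →[3↦4]→  4^4 + 2 = 258  −1 ⇒ G_2=257
G_2=257  [base 4] 4^4 + 1  →[4↦5]→  5^5 + 1 = 3126  −1 ⇒ G_3=3125
G_3=3125  [base 5] 5^5  →[5↦6]→  6^6 = 46656  −1 ⇒ G_4=46655
G_4=46655  [base 6] 5·6^5 + 5·6^4 + 5·6^3 + 5·6^2 + 5·6 + 5  →[6↦7]→  5·7^5 + 5·7^4 + 5·7^3 + 5·7^2 + 5·7 + 5 = 98040  −1 ⇒ G_5=98039
G_5=98039  [base 7] 5·7^5 + 5·7^4 + 5·7^3 + 5·7^2 + 5·7 + 4  →[7↦8]→  5·8^5 + 5·8^4 + 5·8^3 + 5·8^2 + 5·8 + 4 = 187244  −1 ⇒ G_6=187243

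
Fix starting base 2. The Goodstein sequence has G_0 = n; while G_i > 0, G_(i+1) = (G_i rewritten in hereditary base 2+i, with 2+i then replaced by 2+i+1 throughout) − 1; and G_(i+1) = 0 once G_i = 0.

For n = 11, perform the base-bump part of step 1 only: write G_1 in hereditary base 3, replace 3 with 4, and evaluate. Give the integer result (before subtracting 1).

1028

G_0=11  [base 2] 2^(2 + 1) + 2 + 1  →[2↦3]→  3^(3 + 1) + 3 + 1 = 85  −1 ⇒ G_1=84
G_1=84  [base 3] 3^(3 + 1) + 3  →[3↦4]→  4^(4 + 1) + 4 = 1028  −1 ⇒ G_2=1027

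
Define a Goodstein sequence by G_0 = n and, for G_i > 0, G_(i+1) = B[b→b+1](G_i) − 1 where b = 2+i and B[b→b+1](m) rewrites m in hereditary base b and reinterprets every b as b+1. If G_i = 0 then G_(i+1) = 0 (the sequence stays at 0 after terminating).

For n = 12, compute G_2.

step 0: 12 = 2^(2 + 1) + 2^2; sub 3 for 2: 3^(3 + 1) + 3^3; = 108; G_1 = 108−1 = 107
step 1: 107 = 3^(3 + 1) + 2·3^2 + 2·3 + 2; sub 4 for 3: 4^(4 + 1) + 2·4^2 + 2·4 + 2; = 1066; G_2 = 1066−1 = 1065
step 2: 1065 = 4^(4 + 1) + 2·4^2 + 2·4 + 1; sub 5 for 4: 5^(5 + 1) + 2·5^2 + 2·5 + 1; = 15686; G_3 = 15686−1 = 15685

1065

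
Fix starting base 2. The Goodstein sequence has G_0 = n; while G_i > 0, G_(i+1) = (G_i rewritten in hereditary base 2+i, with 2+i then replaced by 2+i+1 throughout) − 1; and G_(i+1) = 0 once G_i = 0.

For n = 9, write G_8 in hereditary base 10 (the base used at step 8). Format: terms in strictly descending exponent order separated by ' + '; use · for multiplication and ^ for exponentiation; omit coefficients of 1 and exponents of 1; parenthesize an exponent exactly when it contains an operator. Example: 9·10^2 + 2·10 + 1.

base 2: 9 = 2^(2 + 1) + 1; at 3: 3^(3 + 1) + 1 = 82; next = 81
base 3: 81 = 3^(3 + 1); at 4: 4^(4 + 1) = 1024; next = 1023
base 4: 1023 = 3·4^4 + 3·4^3 + 3·4^2 + 3·4 + 3; at 5: 3·5^5 + 3·5^3 + 3·5^2 + 3·5 + 3 = 9843; next = 9842
base 5: 9842 = 3·5^5 + 3·5^3 + 3·5^2 + 3·5 + 2; at 6: 3·6^6 + 3·6^3 + 3·6^2 + 3·6 + 2 = 140744; next = 140743
base 6: 140743 = 3·6^6 + 3·6^3 + 3·6^2 + 3·6 + 1; at 7: 3·7^7 + 3·7^3 + 3·7^2 + 3·7 + 1 = 2471827; next = 2471826
base 7: 2471826 = 3·7^7 + 3·7^3 + 3·7^2 + 3·7; at 8: 3·8^8 + 3·8^3 + 3·8^2 + 3·8 = 50333400; next = 50333399
base 8: 50333399 = 3·8^8 + 3·8^3 + 3·8^2 + 2·8 + 7; at 9: 3·9^9 + 3·9^3 + 3·9^2 + 2·9 + 7 = 1162263922; next = 1162263921
base 9: 1162263921 = 3·9^9 + 3·9^3 + 3·9^2 + 2·9 + 6; at 10: 3·10^10 + 3·10^3 + 3·10^2 + 2·10 + 6 = 30000003326; next = 30000003325

3·10^10 + 3·10^3 + 3·10^2 + 2·10 + 5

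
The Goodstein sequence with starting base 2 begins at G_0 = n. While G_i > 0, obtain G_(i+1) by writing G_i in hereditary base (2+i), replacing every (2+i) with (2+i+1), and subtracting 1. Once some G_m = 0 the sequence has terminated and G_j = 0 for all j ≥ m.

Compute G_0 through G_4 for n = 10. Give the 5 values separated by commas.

10, 83, 1025, 15625, 279935

step 0: 10 = 2^(2 + 1) + 2; sub 3 for 2: 3^(3 + 1) + 3; = 84; G_1 = 84−1 = 83
step 1: 83 = 3^(3 + 1) + 2; sub 4 for 3: 4^(4 + 1) + 2; = 1026; G_2 = 1026−1 = 1025
step 2: 1025 = 4^(4 + 1) + 1; sub 5 for 4: 5^(5 + 1) + 1; = 15626; G_3 = 15626−1 = 15625
step 3: 15625 = 5^(5 + 1); sub 6 for 5: 6^(6 + 1); = 279936; G_4 = 279936−1 = 279935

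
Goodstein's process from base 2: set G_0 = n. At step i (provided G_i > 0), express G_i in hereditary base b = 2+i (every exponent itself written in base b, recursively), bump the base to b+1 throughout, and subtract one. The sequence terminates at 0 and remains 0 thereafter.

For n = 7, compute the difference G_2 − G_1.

229

G_0 = 7. HB_2(7) = 2^2 + 2 + 1. Bump = 31. G_1 = 30.
G_1 = 30. HB_3(30) = 3^3 + 3. Bump = 260. G_2 = 259.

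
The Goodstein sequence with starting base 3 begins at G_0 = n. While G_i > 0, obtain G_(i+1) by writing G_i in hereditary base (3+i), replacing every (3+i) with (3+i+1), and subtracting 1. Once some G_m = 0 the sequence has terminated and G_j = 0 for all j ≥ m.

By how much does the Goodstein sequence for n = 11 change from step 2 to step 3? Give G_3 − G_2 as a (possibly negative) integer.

G_0 = 11. HB_3(11) = 3^2 + 2. Bump = 18. G_1 = 17.
G_1 = 17. HB_4(17) = 4^2 + 1. Bump = 26. G_2 = 25.
G_2 = 25. HB_5(25) = 5^2. Bump = 36. G_3 = 35.

10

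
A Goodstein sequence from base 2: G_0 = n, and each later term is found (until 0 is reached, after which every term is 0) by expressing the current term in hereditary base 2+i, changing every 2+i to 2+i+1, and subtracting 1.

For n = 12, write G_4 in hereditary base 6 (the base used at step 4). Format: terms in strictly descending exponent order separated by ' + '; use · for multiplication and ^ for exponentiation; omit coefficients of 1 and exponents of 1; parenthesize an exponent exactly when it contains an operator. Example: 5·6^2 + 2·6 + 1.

base 2: 12 = 2^(2 + 1) + 2^2; at 3: 3^(3 + 1) + 3^3 = 108; next = 107
base 3: 107 = 3^(3 + 1) + 2·3^2 + 2·3 + 2; at 4: 4^(4 + 1) + 2·4^2 + 2·4 + 2 = 1066; next = 1065
base 4: 1065 = 4^(4 + 1) + 2·4^2 + 2·4 + 1; at 5: 5^(5 + 1) + 2·5^2 + 2·5 + 1 = 15686; next = 15685
base 5: 15685 = 5^(5 + 1) + 2·5^2 + 2·5; at 6: 6^(6 + 1) + 2·6^2 + 2·6 = 280020; next = 280019

6^(6 + 1) + 2·6^2 + 6 + 5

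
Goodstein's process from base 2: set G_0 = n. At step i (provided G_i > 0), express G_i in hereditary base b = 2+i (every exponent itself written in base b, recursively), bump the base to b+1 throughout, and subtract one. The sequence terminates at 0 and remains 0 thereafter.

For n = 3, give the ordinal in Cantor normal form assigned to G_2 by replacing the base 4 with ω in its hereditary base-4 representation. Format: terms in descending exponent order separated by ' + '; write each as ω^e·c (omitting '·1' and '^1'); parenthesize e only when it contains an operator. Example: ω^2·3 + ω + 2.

i=0: 3 = 2 + 1 (b=2); 2→3: 3 + 1 = 4; 4−1 = 3
i=1: 3 = 3 (b=3); 3→4: 4 = 4; 4−1 = 3
i=2: 3 = 3 (b=4); 4→5: 3 = 3; 3−1 = 2

3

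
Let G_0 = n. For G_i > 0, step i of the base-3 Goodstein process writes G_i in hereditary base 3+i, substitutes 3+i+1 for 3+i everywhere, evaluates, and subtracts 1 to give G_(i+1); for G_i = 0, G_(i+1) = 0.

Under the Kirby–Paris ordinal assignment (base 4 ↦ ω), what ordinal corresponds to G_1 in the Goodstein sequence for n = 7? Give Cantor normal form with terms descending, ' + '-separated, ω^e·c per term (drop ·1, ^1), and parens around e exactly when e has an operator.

ω·2

i=0: 7 = 2·3 + 1 (b=3); 3→4: 2·4 + 1 = 9; 9−1 = 8
i=1: 8 = 2·4 (b=4); 4→5: 2·5 = 10; 10−1 = 9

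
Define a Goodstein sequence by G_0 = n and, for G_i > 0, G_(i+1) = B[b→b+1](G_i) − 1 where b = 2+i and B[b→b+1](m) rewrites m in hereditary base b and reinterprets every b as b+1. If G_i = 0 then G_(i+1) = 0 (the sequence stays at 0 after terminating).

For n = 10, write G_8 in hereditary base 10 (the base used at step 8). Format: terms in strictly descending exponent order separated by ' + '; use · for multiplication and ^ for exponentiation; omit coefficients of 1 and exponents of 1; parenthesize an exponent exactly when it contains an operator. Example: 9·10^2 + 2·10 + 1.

base 2: 10 = 2^(2 + 1) + 2; at 3: 3^(3 + 1) + 3 = 84; next = 83
base 3: 83 = 3^(3 + 1) + 2; at 4: 4^(4 + 1) + 2 = 1026; next = 1025
base 4: 1025 = 4^(4 + 1) + 1; at 5: 5^(5 + 1) + 1 = 15626; next = 15625
base 5: 15625 = 5^(5 + 1); at 6: 6^(6 + 1) = 279936; next = 279935
base 6: 279935 = 5·6^6 + 5·6^5 + 5·6^4 + 5·6^3 + 5·6^2 + 5·6 + 5; at 7: 5·7^7 + 5·7^5 + 5·7^4 + 5·7^3 + 5·7^2 + 5·7 + 5 = 4215755; next = 4215754
base 7: 4215754 = 5·7^7 + 5·7^5 + 5·7^4 + 5·7^3 + 5·7^2 + 5·7 + 4; at 8: 5·8^8 + 5·8^5 + 5·8^4 + 5·8^3 + 5·8^2 + 5·8 + 4 = 84073324; next = 84073323
base 8: 84073323 = 5·8^8 + 5·8^5 + 5·8^4 + 5·8^3 + 5·8^2 + 5·8 + 3; at 9: 5·9^9 + 5·9^5 + 5·9^4 + 5·9^3 + 5·9^2 + 5·9 + 3 = 1937434593; next = 1937434592
base 9: 1937434592 = 5·9^9 + 5·9^5 + 5·9^4 + 5·9^3 + 5·9^2 + 5·9 + 2; at 10: 5·10^10 + 5·10^5 + 5·10^4 + 5·10^3 + 5·10^2 + 5·10 + 2 = 50000555552; next = 50000555551

5·10^10 + 5·10^5 + 5·10^4 + 5·10^3 + 5·10^2 + 5·10 + 1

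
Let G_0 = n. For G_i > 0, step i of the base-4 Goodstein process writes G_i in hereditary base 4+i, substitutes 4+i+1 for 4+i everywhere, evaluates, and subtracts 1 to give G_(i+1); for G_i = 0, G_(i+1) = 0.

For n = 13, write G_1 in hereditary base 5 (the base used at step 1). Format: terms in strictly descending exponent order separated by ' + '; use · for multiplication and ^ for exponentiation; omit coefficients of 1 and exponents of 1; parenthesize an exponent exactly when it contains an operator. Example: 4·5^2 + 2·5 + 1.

i=0: 13 = 3·4 + 1 (b=4); 4→5: 3·5 + 1 = 16; 16−1 = 15
i=1: 15 = 3·5 (b=5); 5→6: 3·6 = 18; 18−1 = 17

3·5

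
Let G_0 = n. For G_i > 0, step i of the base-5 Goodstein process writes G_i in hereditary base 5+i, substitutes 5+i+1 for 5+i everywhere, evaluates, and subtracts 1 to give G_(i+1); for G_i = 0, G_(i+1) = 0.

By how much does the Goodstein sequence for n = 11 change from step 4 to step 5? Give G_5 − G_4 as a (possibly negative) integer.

0

G_0 = 11. HB_5(11) = 2·5 + 1. Bump = 13. G_1 = 12.
G_1 = 12. HB_6(12) = 2·6. Bump = 14. G_2 = 13.
G_2 = 13. HB_7(13) = 7 + 6. Bump = 14. G_3 = 13.
G_3 = 13. HB_8(13) = 8 + 5. Bump = 14. G_4 = 13.
G_4 = 13. HB_9(13) = 9 + 4. Bump = 14. G_5 = 13.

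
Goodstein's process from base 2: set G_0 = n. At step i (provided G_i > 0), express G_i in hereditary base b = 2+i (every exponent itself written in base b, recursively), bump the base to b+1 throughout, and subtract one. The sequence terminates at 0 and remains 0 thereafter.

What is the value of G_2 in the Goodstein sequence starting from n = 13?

1279

[0] 13 ≡ 2^(2 + 1) + 2^2 + 1 (base 2). Lift 3: 109. −1: 108.
[1] 108 ≡ 3^(3 + 1) + 3^3 (base 3). Lift 4: 1280. −1: 1279.
[2] 1279 ≡ 4^(4 + 1) + 3·4^3 + 3·4^2 + 3·4 + 3 (base 4). Lift 5: 16093. −1: 16092.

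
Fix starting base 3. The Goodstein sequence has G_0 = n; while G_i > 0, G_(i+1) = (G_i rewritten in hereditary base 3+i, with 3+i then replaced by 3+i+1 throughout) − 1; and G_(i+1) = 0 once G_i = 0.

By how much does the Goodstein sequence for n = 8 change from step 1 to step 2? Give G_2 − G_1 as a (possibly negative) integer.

base 3: 8 = 2·3 + 2; at 4: 2·4 + 2 = 10; next = 9
base 4: 9 = 2·4 + 1; at 5: 2·5 + 1 = 11; next = 10

1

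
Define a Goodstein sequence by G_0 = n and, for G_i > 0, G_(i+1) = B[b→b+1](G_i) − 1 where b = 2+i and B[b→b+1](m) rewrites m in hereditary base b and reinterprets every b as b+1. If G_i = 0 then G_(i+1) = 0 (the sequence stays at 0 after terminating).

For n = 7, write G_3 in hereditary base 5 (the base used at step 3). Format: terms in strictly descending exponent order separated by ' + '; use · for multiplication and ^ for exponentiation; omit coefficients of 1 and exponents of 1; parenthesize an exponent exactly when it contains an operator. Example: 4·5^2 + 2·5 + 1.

5^5 + 2

G_0=7  [base 2] 2^2 + 2 + 1  →[2↦3]→  3^3 + 3 + 1 = 31  −1 ⇒ G_1=30
G_1=30  [base 3] 3^3 + 3  →[3↦4]→  4^4 + 4 = 260  −1 ⇒ G_2=259
G_2=259  [base 4] 4^4 + 3  →[4↦5]→  5^5 + 3 = 3128  −1 ⇒ G_3=3127
G_3=3127  [base 5] 5^5 + 2  →[5↦6]→  6^6 + 2 = 46658  −1 ⇒ G_4=46657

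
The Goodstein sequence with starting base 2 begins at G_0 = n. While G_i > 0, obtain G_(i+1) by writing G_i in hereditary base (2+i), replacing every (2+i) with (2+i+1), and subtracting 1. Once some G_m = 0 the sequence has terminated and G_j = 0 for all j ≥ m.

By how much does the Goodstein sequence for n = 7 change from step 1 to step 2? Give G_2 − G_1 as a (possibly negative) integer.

i=0: 7 = 2^2 + 2 + 1 (b=2); 2→3: 3^3 + 3 + 1 = 31; 31−1 = 30
i=1: 30 = 3^3 + 3 (b=3); 3→4: 4^4 + 4 = 260; 260−1 = 259

229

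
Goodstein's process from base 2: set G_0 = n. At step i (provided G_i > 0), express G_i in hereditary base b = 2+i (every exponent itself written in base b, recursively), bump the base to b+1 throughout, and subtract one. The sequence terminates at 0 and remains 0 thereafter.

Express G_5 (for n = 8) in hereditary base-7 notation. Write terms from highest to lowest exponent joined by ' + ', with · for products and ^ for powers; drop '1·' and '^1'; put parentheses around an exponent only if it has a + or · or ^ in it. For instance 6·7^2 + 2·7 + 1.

2·7^7 + 2·7^2 + 7 + 4

base 2: 8 = 2^(2 + 1); at 3: 3^(3 + 1) = 81; next = 80
base 3: 80 = 2·3^3 + 2·3^2 + 2·3 + 2; at 4: 2·4^4 + 2·4^2 + 2·4 + 2 = 554; next = 553
base 4: 553 = 2·4^4 + 2·4^2 + 2·4 + 1; at 5: 2·5^5 + 2·5^2 + 2·5 + 1 = 6311; next = 6310
base 5: 6310 = 2·5^5 + 2·5^2 + 2·5; at 6: 2·6^6 + 2·6^2 + 2·6 = 93396; next = 93395
base 6: 93395 = 2·6^6 + 2·6^2 + 6 + 5; at 7: 2·7^7 + 2·7^2 + 7 + 5 = 1647196; next = 1647195
base 7: 1647195 = 2·7^7 + 2·7^2 + 7 + 4; at 8: 2·8^8 + 2·8^2 + 8 + 4 = 33554572; next = 33554571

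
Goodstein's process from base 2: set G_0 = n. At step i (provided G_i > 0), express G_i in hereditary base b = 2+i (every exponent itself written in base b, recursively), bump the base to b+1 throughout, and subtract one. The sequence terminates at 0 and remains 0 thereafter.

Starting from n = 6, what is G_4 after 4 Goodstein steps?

46655

[0] 6 ≡ 2^2 + 2 (base 2). Lift 3: 30. −1: 29.
[1] 29 ≡ 3^3 + 2 (base 3). Lift 4: 258. −1: 257.
[2] 257 ≡ 4^4 + 1 (base 4). Lift 5: 3126. −1: 3125.
[3] 3125 ≡ 5^5 (base 5). Lift 6: 46656. −1: 46655.
[4] 46655 ≡ 5·6^5 + 5·6^4 + 5·6^3 + 5·6^2 + 5·6 + 5 (base 6). Lift 7: 98040. −1: 98039.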